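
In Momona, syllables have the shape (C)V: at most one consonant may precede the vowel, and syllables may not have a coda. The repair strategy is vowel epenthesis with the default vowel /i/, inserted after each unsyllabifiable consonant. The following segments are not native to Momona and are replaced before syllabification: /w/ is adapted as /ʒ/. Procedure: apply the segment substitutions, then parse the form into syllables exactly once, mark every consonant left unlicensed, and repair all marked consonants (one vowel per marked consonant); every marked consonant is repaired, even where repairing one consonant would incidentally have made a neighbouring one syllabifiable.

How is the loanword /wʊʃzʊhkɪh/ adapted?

ʒʊʃizʊhikɪhi

Substitution: /w/ → /ʒ/, giving /ʒʊʃzʊhkɪh/.
Under (C)V, the unsyllabifiable consonants are /ʃ/, /h/, /h/ (no codas are permitted; onsets are limited to one consonant).
Each unlicensed consonant becomes the onset of a new syllable: /ʃ/ → /ʃi/, /h/ → /hi/, /h/ → /hi/.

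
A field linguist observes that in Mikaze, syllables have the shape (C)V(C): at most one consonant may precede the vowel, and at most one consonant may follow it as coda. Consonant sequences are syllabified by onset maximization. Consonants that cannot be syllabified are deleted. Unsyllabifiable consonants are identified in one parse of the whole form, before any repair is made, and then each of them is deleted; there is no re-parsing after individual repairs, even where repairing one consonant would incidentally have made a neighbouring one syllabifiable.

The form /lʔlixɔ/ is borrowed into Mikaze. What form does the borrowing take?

lixɔ

Syllabifying with onset maximization leaves /l/, /ʔ/ stranded (at most one coda consonant is licensed; onsets are limited to one consonant).
Each unlicensed consonant is deleted: /l/, /ʔ/.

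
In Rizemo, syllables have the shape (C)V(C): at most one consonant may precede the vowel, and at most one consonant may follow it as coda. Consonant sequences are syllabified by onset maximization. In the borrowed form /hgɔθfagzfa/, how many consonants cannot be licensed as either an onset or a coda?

Syllabifying with onset maximization leaves /h/, /z/ stranded (at most one coda consonant is licensed; onsets are limited to one consonant).

2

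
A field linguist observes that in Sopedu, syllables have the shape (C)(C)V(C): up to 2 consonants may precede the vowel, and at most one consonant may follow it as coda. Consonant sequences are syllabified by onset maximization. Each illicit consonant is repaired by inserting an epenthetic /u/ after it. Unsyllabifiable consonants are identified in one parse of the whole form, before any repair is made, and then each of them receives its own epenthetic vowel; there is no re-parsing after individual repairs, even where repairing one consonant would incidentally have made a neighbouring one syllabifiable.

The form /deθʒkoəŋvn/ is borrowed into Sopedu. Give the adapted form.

The consonants /v/, /n/ cannot be parsed into a legal (C)(C)V(C) syllable (at most one coda consonant is licensed; onsets may contain at most 2 consonants).
Each unlicensed consonant becomes the onset of a new syllable: /v/ → /vu/, /n/ → /nu/.

deθʒkoəŋvunu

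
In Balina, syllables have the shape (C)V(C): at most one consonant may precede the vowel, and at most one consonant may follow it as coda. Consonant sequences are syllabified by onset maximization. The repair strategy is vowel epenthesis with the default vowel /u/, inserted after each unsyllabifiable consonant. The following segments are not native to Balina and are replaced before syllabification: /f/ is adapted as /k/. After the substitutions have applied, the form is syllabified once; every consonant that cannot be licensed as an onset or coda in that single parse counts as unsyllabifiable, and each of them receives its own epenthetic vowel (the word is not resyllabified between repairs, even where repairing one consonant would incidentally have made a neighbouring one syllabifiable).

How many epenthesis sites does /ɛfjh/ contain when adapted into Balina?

2

After substitution the input is /ɛkjh/.
The unsyllabifiable consonants are /j/, /h/; each receives one epenthetic vowel.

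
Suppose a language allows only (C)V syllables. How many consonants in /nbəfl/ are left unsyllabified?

3

Syllabifying with onset maximization leaves /n/, /f/, /l/ stranded (no codas are permitted; onsets are limited to one consonant).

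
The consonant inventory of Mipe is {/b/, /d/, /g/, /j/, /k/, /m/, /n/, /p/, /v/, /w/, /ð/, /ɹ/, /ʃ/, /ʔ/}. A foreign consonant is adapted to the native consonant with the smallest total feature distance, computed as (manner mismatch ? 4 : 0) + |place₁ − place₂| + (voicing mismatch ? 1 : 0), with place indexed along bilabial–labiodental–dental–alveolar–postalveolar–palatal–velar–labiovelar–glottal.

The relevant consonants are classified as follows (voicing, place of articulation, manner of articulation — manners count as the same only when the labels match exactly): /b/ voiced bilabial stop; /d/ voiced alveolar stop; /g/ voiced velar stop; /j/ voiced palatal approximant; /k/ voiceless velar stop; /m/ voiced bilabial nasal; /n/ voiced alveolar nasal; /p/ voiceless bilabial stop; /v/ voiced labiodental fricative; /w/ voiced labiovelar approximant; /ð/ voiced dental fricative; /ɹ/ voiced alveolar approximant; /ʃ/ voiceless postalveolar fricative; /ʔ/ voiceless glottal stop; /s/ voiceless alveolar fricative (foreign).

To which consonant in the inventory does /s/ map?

ʃ

/ʃ/ is closest: same manner (fricative), place distance 1 (alveolar→postalveolar), same voicing; total 1. Next closest is /ð/ at distance 2.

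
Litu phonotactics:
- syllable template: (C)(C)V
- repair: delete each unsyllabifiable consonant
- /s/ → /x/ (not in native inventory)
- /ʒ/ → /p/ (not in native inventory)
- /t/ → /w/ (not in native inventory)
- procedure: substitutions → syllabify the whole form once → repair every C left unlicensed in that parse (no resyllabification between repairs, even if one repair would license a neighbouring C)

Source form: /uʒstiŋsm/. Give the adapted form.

uxwi

Substitution: /ʒ/ → /p/, /s/ → /x/, /t/ → /w/, giving /upxwiŋxm/.
Under (C)(C)V, the unsyllabifiable consonants are /p/, /ŋ/, /x/, /m/ (no codas are permitted; onsets may contain at most 2 consonants).
Each unlicensed consonant is deleted: /p/, /ŋ/, /x/, /m/.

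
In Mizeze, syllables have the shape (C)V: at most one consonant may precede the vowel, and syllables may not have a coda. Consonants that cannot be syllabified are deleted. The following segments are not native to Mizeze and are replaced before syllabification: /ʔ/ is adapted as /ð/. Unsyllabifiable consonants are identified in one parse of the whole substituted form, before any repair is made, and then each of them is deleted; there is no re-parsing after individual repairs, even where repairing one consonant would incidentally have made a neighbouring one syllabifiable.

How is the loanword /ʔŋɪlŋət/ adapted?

ŋɪŋə

Substitution: /ʔ/ → /ð/, giving /ðŋɪlŋət/.
Syllabifying with onset maximization leaves /ð/, /l/, /t/ stranded (no codas are permitted; onsets are limited to one consonant).
Deleting the stranded consonants removes /ð/, /l/, /t/.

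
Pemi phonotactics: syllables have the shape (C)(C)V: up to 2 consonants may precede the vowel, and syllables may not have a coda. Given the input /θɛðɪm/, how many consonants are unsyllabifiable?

Syllabifying with onset maximization leaves /m/ stranded (no codas are permitted; onsets may contain at most 2 consonants).

1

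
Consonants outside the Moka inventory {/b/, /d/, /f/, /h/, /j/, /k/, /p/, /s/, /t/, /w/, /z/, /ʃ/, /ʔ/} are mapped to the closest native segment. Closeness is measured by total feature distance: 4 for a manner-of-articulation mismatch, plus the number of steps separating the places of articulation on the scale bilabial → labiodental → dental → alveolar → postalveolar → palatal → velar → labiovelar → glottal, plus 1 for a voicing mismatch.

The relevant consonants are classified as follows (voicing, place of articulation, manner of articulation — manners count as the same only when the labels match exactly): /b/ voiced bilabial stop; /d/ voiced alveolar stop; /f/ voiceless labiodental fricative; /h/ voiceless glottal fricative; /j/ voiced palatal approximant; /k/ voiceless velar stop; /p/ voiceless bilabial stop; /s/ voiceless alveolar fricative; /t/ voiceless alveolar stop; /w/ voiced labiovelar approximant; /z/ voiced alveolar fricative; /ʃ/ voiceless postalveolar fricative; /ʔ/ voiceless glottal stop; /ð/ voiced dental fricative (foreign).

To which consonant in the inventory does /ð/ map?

z

/z/ is closest: same manner (fricative), place distance 1 (dental→alveolar), same voicing; total 1. Next closest is /f/ at distance 2.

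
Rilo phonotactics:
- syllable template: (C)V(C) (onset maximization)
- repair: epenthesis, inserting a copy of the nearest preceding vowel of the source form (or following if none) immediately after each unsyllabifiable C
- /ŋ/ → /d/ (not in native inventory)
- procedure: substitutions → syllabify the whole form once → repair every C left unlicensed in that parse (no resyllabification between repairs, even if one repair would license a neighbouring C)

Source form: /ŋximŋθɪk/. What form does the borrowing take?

Substitution: /ŋ/ → /d/, giving /dximdθɪk/.
Syllabifying with onset maximization leaves /d/, /d/ stranded (at most one coda consonant is licensed; onsets are limited to one consonant).
Epenthesis after each stranded consonant: /d/ → /di/, /d/ → /di/.

diximdiθɪk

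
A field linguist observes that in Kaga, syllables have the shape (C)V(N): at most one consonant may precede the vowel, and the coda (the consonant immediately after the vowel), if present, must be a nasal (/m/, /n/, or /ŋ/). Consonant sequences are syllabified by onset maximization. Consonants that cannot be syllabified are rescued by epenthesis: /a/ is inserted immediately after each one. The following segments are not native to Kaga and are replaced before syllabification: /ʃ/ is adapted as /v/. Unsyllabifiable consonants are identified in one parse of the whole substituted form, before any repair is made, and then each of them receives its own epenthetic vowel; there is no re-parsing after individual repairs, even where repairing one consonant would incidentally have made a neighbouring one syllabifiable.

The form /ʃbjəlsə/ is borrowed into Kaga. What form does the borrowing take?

vabajəlasə

Substitution: /ʃ/ → /v/, giving /vbjəlsə/.
Under (C)V(N), the unsyllabifiable consonants are /v/, /b/, /l/ (only a nasal (/m/, /n/, or /ŋ/) is licensed in coda position; onsets are limited to one consonant).
Inserting the epenthetic vowel yields /v/ → /va/, /b/ → /ba/, /l/ → /la/.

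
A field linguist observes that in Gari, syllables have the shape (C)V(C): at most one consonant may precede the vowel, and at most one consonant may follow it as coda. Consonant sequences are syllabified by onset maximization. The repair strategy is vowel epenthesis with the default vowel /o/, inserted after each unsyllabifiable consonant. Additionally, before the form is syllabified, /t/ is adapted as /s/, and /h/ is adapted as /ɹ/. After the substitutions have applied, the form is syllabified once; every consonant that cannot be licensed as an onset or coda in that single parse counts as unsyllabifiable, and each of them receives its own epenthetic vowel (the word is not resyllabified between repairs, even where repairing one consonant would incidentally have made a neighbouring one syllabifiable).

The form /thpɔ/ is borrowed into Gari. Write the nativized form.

Substitution: /t/ → /s/, /h/ → /ɹ/, giving /sɹpɔ/.
Syllabifying with onset maximization leaves /s/, /ɹ/ stranded (at most one coda consonant is licensed; onsets are limited to one consonant).
Epenthesis after each stranded consonant: /s/ → /so/, /ɹ/ → /ɹo/.

soɹopɔ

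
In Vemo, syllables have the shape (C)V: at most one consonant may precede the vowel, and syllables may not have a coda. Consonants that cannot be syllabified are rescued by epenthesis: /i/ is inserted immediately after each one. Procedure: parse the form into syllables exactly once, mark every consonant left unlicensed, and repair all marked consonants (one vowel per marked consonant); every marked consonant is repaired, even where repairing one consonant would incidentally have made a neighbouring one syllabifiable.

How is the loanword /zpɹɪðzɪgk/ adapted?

Syllabifying with onset maximization leaves /z/, /p/, /ð/, /g/, /k/ stranded (no codas are permitted; onsets are limited to one consonant).
Inserting the epenthetic vowel yields /z/ → /zi/, /p/ → /pi/, /ð/ → /ði/, /g/ → /gi/, /k/ → /ki/.

zipiɹɪðizɪgiki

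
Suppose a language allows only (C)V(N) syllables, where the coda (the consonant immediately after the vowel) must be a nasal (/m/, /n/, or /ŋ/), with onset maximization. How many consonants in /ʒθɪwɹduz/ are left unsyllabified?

4

Syllabifying with onset maximization leaves /ʒ/, /w/, /ɹ/, /z/ stranded (only a nasal (/m/, /n/, or /ŋ/) is licensed in coda position; onsets are limited to one consonant).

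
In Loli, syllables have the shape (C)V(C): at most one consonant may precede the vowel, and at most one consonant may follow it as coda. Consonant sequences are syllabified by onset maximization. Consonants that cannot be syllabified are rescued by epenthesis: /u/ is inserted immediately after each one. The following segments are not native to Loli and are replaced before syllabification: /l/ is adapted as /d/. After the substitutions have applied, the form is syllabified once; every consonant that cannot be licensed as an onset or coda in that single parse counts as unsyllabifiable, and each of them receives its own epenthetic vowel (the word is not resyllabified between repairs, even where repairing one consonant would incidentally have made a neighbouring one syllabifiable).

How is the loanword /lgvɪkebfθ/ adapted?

Substitution: /l/ → /d/, giving /dgvɪkebfθ/.
The consonants /d/, /g/, /f/, /θ/ cannot be parsed into a legal (C)V(C) syllable (at most one coda consonant is licensed; onsets are limited to one consonant).
Epenthesis after each stranded consonant: /d/ → /du/, /g/ → /gu/, /f/ → /fu/, /θ/ → /θu/.

duguvɪkebfuθu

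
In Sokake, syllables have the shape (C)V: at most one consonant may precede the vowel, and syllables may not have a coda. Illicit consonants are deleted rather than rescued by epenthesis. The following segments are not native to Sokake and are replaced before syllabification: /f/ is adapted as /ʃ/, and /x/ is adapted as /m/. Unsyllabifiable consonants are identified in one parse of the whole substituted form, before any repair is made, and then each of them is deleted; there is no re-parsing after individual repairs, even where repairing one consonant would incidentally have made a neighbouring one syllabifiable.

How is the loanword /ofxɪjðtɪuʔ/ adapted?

Substitution: /f/ → /ʃ/, /x/ → /m/, giving /oʃmɪjðtɪuʔ/.
Syllabifying with onset maximization leaves /ʃ/, /j/, /ð/, /ʔ/ stranded (no codas are permitted; onsets are limited to one consonant).
Deletion applies to /ʃ/, /j/, /ð/, /ʔ/.

omɪtɪu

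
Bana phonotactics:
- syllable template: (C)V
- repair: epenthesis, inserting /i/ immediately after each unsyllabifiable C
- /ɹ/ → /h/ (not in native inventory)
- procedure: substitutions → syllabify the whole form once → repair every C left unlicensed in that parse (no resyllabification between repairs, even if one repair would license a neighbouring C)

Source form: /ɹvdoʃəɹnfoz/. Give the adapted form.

Substitution: /ɹ/ → /h/, giving /hvdoʃəhnfoz/.
Syllabifying with onset maximization leaves /h/, /v/, /h/, /n/, /z/ stranded (no codas are permitted; onsets are limited to one consonant).
Epenthesis after each stranded consonant: /h/ → /hi/, /v/ → /vi/, /h/ → /hi/, /n/ → /ni/, /z/ → /zi/.

hividoʃəhinifozi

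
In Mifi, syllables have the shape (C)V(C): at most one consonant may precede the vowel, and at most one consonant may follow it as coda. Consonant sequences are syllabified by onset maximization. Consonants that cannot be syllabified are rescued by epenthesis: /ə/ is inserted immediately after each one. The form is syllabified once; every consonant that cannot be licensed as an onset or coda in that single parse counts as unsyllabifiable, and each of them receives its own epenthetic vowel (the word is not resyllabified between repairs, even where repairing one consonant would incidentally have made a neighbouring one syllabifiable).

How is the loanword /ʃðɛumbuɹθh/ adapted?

ʃəðɛumbuɹθəhə

The consonants /ʃ/, /θ/, /h/ cannot be parsed into a legal (C)V(C) syllable (at most one coda consonant is licensed; onsets are limited to one consonant).
Epenthesis after each stranded consonant: /ʃ/ → /ʃə/, /θ/ → /θə/, /h/ → /hə/.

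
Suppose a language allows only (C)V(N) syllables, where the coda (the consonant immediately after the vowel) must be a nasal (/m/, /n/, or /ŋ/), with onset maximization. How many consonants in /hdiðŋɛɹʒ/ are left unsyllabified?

The consonants /h/, /ð/, /ɹ/, /ʒ/ cannot be parsed into a legal (C)V(N) syllable (only a nasal (/m/, /n/, or /ŋ/) is licensed in coda position; onsets are limited to one consonant).

4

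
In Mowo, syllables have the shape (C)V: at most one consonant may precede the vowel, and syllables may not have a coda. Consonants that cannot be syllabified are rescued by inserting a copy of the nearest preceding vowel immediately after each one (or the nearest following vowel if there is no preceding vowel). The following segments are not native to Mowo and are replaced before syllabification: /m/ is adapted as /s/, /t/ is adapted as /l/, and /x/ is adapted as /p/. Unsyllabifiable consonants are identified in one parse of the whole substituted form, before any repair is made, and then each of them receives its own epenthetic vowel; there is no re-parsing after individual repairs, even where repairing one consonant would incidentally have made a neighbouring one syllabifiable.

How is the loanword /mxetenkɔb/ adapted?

sepelenekɔbɔ

Substitution: /m/ → /s/, /x/ → /p/, /t/ → /l/, giving /spelenkɔb/.
The consonants /s/, /n/, /b/ cannot be parsed into a legal (C)V syllable (no codas are permitted; onsets are limited to one consonant).
Epenthesis after each stranded consonant: /s/ → /se/, /n/ → /ne/, /b/ → /bɔ/.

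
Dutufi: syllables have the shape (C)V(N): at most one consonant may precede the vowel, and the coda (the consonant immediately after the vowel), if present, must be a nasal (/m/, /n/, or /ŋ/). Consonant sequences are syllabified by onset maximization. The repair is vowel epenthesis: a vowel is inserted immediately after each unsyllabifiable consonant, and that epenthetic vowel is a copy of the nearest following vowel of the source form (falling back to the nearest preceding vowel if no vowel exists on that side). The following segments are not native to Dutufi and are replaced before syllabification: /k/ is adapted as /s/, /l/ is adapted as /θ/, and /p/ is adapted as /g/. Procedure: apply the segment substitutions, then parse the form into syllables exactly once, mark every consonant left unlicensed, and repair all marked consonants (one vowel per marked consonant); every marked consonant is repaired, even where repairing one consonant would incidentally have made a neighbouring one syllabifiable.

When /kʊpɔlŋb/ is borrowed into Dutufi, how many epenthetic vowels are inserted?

After substitution the input is /sʊgɔθŋb/.
The unsyllabifiable consonants are /θ/, /ŋ/, /b/; each receives one epenthetic vowel.

3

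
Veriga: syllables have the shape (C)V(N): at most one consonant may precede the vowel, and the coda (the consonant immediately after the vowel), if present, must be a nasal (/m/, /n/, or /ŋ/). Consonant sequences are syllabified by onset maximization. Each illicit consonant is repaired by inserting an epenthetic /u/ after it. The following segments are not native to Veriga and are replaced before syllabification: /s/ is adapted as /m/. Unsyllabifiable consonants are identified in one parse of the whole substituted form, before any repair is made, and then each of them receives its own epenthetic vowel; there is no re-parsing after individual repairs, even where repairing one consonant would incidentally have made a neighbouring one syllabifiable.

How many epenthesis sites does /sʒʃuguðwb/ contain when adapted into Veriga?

After substitution the input is /mʒʃuguðwb/.
The unsyllabifiable consonants are /m/, /ʒ/, /ð/, /w/, /b/; each receives one epenthetic vowel.

5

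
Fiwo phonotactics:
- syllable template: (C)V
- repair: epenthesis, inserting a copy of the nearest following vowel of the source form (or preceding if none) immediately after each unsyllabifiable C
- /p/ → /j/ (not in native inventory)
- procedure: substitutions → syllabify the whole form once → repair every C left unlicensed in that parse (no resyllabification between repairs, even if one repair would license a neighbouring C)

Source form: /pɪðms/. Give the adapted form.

jɪðɪmɪsɪ

Substitution: /p/ → /j/, giving /jɪðms/.
The consonants /ð/, /m/, /s/ cannot be parsed into a legal (C)V syllable (no codas are permitted; onsets are limited to one consonant).
Inserting the epenthetic vowel yields /ð/ → /ðɪ/, /m/ → /mɪ/, /s/ → /sɪ/.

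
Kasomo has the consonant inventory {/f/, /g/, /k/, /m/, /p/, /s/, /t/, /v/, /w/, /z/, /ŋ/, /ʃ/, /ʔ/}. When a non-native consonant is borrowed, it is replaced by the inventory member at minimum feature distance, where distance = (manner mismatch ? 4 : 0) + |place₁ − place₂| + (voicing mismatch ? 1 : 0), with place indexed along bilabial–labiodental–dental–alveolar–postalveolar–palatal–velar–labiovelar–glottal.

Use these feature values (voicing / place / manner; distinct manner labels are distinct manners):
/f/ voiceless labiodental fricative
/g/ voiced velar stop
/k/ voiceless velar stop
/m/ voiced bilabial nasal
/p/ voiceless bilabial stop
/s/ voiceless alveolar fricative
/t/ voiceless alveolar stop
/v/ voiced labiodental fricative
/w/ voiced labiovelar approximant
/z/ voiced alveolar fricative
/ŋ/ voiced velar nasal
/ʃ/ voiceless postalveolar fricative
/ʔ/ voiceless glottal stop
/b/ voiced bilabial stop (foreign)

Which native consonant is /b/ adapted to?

p

/p/ is closest: same manner (stop), place distance 0 (bilabial→bilabial), voicing differs (+1); total 1. Next closest is /m/ at distance 4.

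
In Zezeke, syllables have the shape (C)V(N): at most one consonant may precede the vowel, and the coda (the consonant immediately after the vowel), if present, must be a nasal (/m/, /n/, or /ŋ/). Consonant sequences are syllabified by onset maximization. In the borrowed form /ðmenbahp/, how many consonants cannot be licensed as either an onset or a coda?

3

Under (C)V(N), the unsyllabifiable consonants are /ð/, /h/, /p/ (only a nasal (/m/, /n/, or /ŋ/) is licensed in coda position; onsets are limited to one consonant).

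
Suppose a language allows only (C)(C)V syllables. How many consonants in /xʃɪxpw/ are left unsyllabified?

3

Syllabifying with onset maximization leaves /x/, /p/, /w/ stranded (no codas are permitted; onsets may contain at most 2 consonants).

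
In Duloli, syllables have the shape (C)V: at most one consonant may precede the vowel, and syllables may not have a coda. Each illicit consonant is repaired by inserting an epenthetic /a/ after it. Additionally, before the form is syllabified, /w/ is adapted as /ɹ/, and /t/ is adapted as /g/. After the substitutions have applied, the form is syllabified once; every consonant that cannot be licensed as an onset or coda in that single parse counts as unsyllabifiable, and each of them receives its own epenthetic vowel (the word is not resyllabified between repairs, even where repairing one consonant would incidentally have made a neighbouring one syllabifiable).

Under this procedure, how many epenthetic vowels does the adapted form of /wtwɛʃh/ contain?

4

After substitution the input is /ɹgɹɛʃh/.
The unsyllabifiable consonants are /ɹ/, /g/, /ʃ/, /h/; each receives one epenthetic vowel.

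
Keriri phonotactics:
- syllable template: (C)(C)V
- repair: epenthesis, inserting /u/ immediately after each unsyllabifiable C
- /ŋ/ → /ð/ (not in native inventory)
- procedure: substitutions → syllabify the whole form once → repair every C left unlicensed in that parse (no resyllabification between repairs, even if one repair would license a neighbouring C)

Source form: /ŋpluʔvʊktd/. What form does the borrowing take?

Substitution: /ŋ/ → /ð/, giving /ðpluʔvʊktd/.
Syllabifying with onset maximization leaves /ð/, /k/, /t/, /d/ stranded (no codas are permitted; onsets may contain at most 2 consonants).
Each unlicensed consonant becomes the onset of a new syllable: /ð/ → /ðu/, /k/ → /ku/, /t/ → /tu/, /d/ → /du/.

ðupluʔvʊkutudu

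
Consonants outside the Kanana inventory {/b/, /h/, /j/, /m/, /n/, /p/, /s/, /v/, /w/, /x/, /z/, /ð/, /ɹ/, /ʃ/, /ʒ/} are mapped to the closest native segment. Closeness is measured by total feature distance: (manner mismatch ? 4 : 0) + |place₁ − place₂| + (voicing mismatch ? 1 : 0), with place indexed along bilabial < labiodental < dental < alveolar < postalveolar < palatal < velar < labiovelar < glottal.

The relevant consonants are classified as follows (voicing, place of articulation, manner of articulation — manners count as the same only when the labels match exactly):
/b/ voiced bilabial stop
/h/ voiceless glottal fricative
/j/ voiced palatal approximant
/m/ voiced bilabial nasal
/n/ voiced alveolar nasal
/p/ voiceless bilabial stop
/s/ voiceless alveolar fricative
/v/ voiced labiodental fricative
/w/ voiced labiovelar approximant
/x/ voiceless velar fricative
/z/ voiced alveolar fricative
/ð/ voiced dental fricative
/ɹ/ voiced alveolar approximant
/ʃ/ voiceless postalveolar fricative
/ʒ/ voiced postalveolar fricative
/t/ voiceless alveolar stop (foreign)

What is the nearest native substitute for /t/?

/p/ is closest: same manner (stop), place distance 3 (alveolar→bilabial), same voicing; total 3. Next closest is /b/ at distance 4.

p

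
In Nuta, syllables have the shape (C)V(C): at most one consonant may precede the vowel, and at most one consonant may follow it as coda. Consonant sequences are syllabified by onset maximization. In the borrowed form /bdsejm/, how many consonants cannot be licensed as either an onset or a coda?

The consonants /b/, /d/, /m/ cannot be parsed into a legal (C)V(C) syllable (at most one coda consonant is licensed; onsets are limited to one consonant).

3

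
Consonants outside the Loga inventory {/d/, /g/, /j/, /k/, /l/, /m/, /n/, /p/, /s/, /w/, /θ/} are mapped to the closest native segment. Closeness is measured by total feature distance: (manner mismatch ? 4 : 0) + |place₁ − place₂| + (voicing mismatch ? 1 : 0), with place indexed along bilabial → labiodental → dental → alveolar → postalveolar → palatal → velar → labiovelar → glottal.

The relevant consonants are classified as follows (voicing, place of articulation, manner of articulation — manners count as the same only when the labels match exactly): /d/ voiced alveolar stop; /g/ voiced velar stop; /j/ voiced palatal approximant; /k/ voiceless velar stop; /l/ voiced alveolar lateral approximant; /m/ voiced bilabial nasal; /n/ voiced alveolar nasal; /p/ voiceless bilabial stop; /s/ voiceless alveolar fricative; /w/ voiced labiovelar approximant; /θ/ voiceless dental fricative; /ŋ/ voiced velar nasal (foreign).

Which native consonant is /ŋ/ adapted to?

n

/n/ is closest: same manner (nasal), place distance 3 (velar→alveolar), same voicing; total 3. Next closest is /g/ at distance 4.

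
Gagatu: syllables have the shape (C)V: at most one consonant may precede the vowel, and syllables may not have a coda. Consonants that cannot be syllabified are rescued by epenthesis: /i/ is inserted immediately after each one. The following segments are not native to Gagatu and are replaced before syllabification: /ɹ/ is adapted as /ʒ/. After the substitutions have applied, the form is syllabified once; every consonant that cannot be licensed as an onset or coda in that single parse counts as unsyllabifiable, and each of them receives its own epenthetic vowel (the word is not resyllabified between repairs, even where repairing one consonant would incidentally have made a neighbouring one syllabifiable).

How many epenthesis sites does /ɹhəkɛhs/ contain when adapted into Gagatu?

After substitution the input is /ʒhəkɛhs/.
The unsyllabifiable consonants are /ʒ/, /h/, /s/; each receives one epenthetic vowel.

3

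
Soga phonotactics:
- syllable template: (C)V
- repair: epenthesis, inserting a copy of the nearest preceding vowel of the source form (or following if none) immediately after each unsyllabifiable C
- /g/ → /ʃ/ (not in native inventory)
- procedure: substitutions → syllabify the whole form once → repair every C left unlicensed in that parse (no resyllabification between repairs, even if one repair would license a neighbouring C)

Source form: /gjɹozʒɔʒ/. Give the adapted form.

ʃojoɹozoʒɔʒɔ

Substitution: /g/ → /ʃ/, giving /ʃjɹozʒɔʒ/.
Syllabifying with onset maximization leaves /ʃ/, /j/, /z/, /ʒ/ stranded (no codas are permitted; onsets are limited to one consonant).
Inserting the epenthetic vowel yields /ʃ/ → /ʃo/, /j/ → /jo/, /z/ → /zo/, /ʒ/ → /ʒɔ/.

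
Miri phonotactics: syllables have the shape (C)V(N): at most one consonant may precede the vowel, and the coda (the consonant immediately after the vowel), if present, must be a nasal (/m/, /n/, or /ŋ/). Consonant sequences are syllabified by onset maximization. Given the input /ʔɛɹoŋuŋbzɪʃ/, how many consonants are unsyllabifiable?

2

The consonants /b/, /ʃ/ cannot be parsed into a legal (C)V(N) syllable (only a nasal (/m/, /n/, or /ŋ/) is licensed in coda position; onsets are limited to one consonant).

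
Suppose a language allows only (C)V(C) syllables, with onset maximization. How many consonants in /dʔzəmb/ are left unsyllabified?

The consonants /d/, /ʔ/, /b/ cannot be parsed into a legal (C)V(C) syllable (at most one coda consonant is licensed; onsets are limited to one consonant).

3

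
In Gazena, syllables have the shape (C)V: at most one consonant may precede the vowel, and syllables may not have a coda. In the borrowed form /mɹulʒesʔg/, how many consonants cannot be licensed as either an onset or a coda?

Syllabifying with onset maximization leaves /m/, /l/, /s/, /ʔ/, /g/ stranded (no codas are permitted; onsets are limited to one consonant).

5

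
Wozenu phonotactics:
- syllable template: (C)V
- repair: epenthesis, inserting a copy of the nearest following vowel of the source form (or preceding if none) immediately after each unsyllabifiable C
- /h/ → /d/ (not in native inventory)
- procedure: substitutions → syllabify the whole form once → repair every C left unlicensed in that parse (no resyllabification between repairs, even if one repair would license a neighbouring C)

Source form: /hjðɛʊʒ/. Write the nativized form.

dɛjɛðɛʊʒʊ

Substitution: /h/ → /d/, giving /djðɛʊʒ/.
Syllabifying with onset maximization leaves /d/, /j/, /ʒ/ stranded (no codas are permitted; onsets are limited to one consonant).
Epenthesis after each stranded consonant: /d/ → /dɛ/, /j/ → /jɛ/, /ʒ/ → /ʒʊ/.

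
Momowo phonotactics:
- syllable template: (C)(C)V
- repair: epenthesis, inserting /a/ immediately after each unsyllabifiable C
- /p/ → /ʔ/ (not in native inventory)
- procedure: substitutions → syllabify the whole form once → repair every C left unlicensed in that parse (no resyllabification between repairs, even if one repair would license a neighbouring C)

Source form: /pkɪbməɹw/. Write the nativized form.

Substitution: /p/ → /ʔ/, giving /ʔkɪbməɹw/.
Under (C)(C)V, the unsyllabifiable consonants are /ɹ/, /w/ (no codas are permitted; onsets may contain at most 2 consonants).
Epenthesis after each stranded consonant: /ɹ/ → /ɹa/, /w/ → /wa/.

ʔkɪbməɹawa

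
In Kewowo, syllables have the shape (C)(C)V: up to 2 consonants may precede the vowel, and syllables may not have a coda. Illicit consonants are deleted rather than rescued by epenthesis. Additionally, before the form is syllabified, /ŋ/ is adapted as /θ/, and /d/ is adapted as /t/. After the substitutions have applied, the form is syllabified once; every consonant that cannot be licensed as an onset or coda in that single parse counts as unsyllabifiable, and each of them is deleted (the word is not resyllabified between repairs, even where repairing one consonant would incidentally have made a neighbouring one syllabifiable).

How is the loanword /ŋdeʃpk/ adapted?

θte

Substitution: /ŋ/ → /θ/, /d/ → /t/, giving /θteʃpk/.
Syllabifying with onset maximization leaves /ʃ/, /p/, /k/ stranded (no codas are permitted; onsets may contain at most 2 consonants).
Deletion applies to /ʃ/, /p/, /k/.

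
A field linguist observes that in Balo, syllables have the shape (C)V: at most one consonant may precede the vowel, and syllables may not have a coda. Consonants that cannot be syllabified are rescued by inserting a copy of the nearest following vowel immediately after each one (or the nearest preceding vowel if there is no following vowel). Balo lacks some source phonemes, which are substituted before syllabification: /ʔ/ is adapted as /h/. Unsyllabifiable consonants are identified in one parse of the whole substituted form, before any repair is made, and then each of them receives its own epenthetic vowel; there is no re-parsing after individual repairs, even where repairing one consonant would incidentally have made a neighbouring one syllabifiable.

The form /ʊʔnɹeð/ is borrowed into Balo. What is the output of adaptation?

ʊheneɹeðe

Substitution: /ʔ/ → /h/, giving /ʊhnɹeð/.
Under (C)V, the unsyllabifiable consonants are /h/, /n/, /ð/ (no codas are permitted; onsets are limited to one consonant).
Inserting the epenthetic vowel yields /h/ → /he/, /n/ → /ne/, /ð/ → /ðe/.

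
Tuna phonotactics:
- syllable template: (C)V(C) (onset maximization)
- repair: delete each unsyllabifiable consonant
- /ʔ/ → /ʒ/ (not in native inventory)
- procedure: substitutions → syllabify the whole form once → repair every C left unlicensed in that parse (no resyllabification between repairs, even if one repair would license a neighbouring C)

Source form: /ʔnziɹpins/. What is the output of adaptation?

ziɹpin

Substitution: /ʔ/ → /ʒ/, giving /ʒnziɹpins/.
The consonants /ʒ/, /n/, /s/ cannot be parsed into a legal (C)V(C) syllable (at most one coda consonant is licensed; onsets are limited to one consonant).
Each unlicensed consonant is deleted: /ʒ/, /n/, /s/.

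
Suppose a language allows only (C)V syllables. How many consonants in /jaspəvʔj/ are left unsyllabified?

Under (C)V, the unsyllabifiable consonants are /s/, /v/, /ʔ/, /j/ (no codas are permitted; onsets are limited to one consonant).

4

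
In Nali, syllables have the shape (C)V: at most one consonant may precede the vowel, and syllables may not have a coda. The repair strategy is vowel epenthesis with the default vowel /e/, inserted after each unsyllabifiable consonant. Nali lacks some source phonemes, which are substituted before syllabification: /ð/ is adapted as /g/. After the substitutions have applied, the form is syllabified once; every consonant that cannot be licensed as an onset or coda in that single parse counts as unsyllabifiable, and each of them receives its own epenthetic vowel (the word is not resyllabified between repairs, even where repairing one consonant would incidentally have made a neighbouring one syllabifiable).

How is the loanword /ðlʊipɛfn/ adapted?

gelʊipɛfene

Substitution: /ð/ → /g/, giving /glʊipɛfn/.
Syllabifying with onset maximization leaves /g/, /f/, /n/ stranded (no codas are permitted; onsets are limited to one consonant).
Inserting the epenthetic vowel yields /g/ → /ge/, /f/ → /fe/, /n/ → /ne/.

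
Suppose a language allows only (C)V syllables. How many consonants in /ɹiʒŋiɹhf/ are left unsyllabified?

4

Syllabifying with onset maximization leaves /ʒ/, /ɹ/, /h/, /f/ stranded (no codas are permitted; onsets are limited to one consonant).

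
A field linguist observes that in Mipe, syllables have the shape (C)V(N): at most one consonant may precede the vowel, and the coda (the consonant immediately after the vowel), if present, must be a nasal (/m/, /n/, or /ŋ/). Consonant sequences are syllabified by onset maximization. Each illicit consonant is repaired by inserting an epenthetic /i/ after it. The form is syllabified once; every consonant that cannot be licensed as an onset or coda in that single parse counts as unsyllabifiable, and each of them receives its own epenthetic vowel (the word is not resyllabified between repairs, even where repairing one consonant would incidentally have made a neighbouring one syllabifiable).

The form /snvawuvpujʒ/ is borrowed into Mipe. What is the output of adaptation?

The consonants /s/, /n/, /v/, /j/, /ʒ/ cannot be parsed into a legal (C)V(N) syllable (only a nasal (/m/, /n/, or /ŋ/) is licensed in coda position; onsets are limited to one consonant).
Inserting the epenthetic vowel yields /s/ → /si/, /n/ → /ni/, /v/ → /vi/, /j/ → /ji/, /ʒ/ → /ʒi/.

sinivawuvipujiʒi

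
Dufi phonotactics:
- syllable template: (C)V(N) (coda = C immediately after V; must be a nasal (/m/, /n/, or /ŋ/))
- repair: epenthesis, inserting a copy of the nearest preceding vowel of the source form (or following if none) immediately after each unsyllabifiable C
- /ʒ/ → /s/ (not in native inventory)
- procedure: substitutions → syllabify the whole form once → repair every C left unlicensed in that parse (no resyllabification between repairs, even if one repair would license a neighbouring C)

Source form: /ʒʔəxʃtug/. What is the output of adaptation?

Substitution: /ʒ/ → /s/, giving /sʔəxʃtug/.
Under (C)V(N), the unsyllabifiable consonants are /s/, /x/, /ʃ/, /g/ (only a nasal (/m/, /n/, or /ŋ/) is licensed in coda position; onsets are limited to one consonant).
Inserting the epenthetic vowel yields /s/ → /sə/, /x/ → /xə/, /ʃ/ → /ʃə/, /g/ → /gu/.

səʔəxəʃətugu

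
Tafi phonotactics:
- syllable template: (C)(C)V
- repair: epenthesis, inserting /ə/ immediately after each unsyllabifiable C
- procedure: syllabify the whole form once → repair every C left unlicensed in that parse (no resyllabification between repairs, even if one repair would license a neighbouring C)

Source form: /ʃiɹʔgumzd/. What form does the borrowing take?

ʃiɹəʔguməzədə

The consonants /ɹ/, /m/, /z/, /d/ cannot be parsed into a legal (C)(C)V syllable (no codas are permitted; onsets may contain at most 2 consonants).
Each unlicensed consonant becomes the onset of a new syllable: /ɹ/ → /ɹə/, /m/ → /mə/, /z/ → /zə/, /d/ → /də/.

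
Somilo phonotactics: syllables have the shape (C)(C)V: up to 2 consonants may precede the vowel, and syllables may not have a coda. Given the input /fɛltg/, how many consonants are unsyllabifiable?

Syllabifying with onset maximization leaves /l/, /t/, /g/ stranded (no codas are permitted; onsets may contain at most 2 consonants).

3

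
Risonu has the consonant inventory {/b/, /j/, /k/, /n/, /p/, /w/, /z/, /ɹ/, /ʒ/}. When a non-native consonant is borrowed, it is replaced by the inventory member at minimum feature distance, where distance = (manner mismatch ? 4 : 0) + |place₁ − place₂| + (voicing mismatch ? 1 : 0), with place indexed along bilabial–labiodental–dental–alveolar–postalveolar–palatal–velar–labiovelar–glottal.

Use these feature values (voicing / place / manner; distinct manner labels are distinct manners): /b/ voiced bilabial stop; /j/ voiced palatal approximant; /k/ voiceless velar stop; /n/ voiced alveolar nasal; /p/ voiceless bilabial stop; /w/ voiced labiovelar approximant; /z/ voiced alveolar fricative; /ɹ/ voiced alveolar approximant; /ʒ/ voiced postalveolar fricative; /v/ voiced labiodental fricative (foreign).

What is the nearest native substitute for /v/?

/z/ is closest: same manner (fricative), place distance 2 (labiodental→alveolar), same voicing; total 2. Next closest is /ʒ/ at distance 3.

z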